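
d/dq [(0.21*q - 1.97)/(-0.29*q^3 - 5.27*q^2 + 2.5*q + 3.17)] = (0.1218*q^3 - 0.6072*q^2 - 20.7638*q + 5.5907)/(0.0841*q^6 + 3.0566*q^5 + 26.3229*q^4 - 28.1886*q^3 - 27.1618*q^2 + 15.85*q + 10.0489)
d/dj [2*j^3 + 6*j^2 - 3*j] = 6*j^2 + 12*j - 3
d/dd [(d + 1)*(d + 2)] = 2*d + 3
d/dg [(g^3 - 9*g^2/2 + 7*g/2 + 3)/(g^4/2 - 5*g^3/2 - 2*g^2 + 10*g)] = 2*(-g^4 + 5*g^3 - 13*g^2 - 9*g - 15)/(g^2*(g^4 - 6*g^3 - 11*g^2 + 60*g + 100))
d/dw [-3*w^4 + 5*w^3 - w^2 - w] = -12*w^3 + 15*w^2 - 2*w - 1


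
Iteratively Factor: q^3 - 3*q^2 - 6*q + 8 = (q + 2)*(q^2 - 5*q + 4) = (q - 1)*(q + 2)*(q - 4)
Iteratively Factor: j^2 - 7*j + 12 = (j - 3)*(j - 4)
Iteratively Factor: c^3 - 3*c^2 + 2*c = (c - 1)*(c^2 - 2*c) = (c - 2)*(c - 1)*(c)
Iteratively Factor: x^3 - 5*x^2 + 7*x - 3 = (x - 1)*(x^2 - 4*x + 3) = (x - 1)^2*(x - 3)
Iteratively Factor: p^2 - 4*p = (p - 4)*(p)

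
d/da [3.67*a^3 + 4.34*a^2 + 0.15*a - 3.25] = 11.01*a^2 + 8.68*a + 0.15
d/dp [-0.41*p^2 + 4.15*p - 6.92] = 4.15 - 0.82*p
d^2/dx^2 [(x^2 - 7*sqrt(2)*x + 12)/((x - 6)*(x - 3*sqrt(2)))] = 4*(-2*sqrt(2)*x^3 + 3*x^3 - 27*sqrt(2)*x^2 + 18*x^2 - 54*sqrt(2)*x + 270*x - 270*sqrt(2) - 108)/(x^6 - 18*x^5 - 9*sqrt(2)*x^5 + 162*x^4 + 162*sqrt(2)*x^4 - 1026*sqrt(2)*x^3 - 1188*x^3 + 2916*sqrt(2)*x^2 + 5832*x^2 - 11664*x - 5832*sqrt(2)*x + 11664*sqrt(2))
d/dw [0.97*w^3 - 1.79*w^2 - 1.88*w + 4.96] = 2.91*w^2 - 3.58*w - 1.88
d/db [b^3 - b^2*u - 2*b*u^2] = 3*b^2 - 2*b*u - 2*u^2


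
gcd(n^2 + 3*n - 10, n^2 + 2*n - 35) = 1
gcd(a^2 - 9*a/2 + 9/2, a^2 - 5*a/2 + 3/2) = a - 3/2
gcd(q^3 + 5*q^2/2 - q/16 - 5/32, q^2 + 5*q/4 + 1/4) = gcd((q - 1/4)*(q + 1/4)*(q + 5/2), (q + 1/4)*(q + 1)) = q + 1/4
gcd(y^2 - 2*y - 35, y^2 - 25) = y + 5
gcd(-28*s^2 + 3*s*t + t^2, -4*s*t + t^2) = 4*s - t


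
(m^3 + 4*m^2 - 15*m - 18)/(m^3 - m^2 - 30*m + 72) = (m + 1)/(m - 4)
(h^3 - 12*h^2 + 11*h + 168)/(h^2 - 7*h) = h - 5 - 24/h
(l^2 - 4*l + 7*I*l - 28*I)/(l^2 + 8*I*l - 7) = (l - 4)/(l + I)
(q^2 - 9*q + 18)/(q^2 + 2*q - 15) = (q - 6)/(q + 5)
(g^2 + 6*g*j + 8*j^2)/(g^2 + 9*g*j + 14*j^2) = (g + 4*j)/(g + 7*j)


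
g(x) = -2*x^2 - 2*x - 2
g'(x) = -4*x - 2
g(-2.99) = -13.90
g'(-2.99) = 9.96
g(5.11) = -64.44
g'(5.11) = -22.44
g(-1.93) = -5.59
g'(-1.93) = 5.72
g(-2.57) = -10.07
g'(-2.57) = 8.28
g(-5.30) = -47.58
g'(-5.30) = 19.20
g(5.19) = -66.25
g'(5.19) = -22.76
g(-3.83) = -23.68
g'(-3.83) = 13.32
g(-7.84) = -109.25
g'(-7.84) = 29.36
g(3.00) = -26.00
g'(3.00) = -14.00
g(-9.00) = -146.00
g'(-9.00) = 34.00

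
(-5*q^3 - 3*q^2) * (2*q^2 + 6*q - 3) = -10*q^5 - 36*q^4 - 3*q^3 + 9*q^2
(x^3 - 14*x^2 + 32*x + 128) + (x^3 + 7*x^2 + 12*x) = 2*x^3 - 7*x^2 + 44*x + 128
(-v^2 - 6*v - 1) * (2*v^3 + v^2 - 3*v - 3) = -2*v^5 - 13*v^4 - 5*v^3 + 20*v^2 + 21*v + 3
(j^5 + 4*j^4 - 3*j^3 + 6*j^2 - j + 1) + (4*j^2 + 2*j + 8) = j^5 + 4*j^4 - 3*j^3 + 10*j^2 + j + 9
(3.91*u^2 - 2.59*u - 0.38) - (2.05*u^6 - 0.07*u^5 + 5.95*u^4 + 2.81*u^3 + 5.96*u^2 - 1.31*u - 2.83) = -2.05*u^6 + 0.07*u^5 - 5.95*u^4 - 2.81*u^3 - 2.05*u^2 - 1.28*u + 2.45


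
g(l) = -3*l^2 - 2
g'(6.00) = -36.00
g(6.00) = -110.00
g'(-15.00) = 90.00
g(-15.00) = -677.00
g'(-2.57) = 15.42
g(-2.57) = -21.81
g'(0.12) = -0.72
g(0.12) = -2.04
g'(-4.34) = 26.04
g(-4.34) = -58.51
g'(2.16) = -12.96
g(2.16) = -16.00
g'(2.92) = -17.52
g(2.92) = -27.58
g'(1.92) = -11.52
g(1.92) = -13.06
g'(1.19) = -7.14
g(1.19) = -6.25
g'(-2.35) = 14.10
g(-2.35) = -18.57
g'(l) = -6*l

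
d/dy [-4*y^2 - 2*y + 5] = -8*y - 2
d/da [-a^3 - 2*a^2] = a*(-3*a - 4)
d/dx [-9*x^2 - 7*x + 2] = -18*x - 7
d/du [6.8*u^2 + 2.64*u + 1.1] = 13.6*u + 2.64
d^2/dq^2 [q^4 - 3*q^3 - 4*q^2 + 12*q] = 12*q^2 - 18*q - 8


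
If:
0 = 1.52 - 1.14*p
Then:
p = 1.33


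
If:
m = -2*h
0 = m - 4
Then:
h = -2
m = 4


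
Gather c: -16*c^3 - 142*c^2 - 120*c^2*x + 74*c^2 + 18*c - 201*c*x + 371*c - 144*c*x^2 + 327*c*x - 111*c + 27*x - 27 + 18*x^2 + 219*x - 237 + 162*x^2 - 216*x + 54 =-16*c^3 + c^2*(-120*x - 68) + c*(-144*x^2 + 126*x + 278) + 180*x^2 + 30*x - 210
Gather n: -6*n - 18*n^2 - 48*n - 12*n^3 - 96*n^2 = -12*n^3 - 114*n^2 - 54*n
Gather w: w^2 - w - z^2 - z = w^2 - w - z^2 - z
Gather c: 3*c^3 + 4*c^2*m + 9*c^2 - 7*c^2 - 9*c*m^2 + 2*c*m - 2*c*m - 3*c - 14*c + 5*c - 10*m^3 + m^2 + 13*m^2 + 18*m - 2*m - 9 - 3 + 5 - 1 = 3*c^3 + c^2*(4*m + 2) + c*(-9*m^2 - 12) - 10*m^3 + 14*m^2 + 16*m - 8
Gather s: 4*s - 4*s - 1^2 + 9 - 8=0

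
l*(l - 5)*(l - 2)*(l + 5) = l^4 - 2*l^3 - 25*l^2 + 50*l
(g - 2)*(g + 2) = g^2 - 4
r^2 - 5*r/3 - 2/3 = (r - 2)*(r + 1/3)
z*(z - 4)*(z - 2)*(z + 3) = z^4 - 3*z^3 - 10*z^2 + 24*z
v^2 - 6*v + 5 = (v - 5)*(v - 1)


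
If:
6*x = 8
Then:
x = 4/3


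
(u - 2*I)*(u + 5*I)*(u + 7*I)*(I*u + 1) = I*u^4 - 9*u^3 - I*u^2 - 81*u + 70*I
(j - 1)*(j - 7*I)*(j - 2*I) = j^3 - j^2 - 9*I*j^2 - 14*j + 9*I*j + 14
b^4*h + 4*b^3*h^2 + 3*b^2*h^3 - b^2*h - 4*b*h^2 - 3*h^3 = (b - 1)*(b + h)*(b + 3*h)*(b*h + h)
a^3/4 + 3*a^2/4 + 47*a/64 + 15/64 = (a/4 + 1/4)*(a + 3/4)*(a + 5/4)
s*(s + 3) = s^2 + 3*s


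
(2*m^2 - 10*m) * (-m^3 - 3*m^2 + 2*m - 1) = -2*m^5 + 4*m^4 + 34*m^3 - 22*m^2 + 10*m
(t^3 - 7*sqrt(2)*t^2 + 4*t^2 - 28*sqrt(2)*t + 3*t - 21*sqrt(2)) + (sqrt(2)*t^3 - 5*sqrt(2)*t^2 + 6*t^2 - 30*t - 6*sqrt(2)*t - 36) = t^3 + sqrt(2)*t^3 - 12*sqrt(2)*t^2 + 10*t^2 - 34*sqrt(2)*t - 27*t - 36 - 21*sqrt(2)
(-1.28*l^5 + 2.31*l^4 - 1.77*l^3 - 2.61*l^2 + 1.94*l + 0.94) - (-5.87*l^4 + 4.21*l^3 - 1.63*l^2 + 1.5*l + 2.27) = -1.28*l^5 + 8.18*l^4 - 5.98*l^3 - 0.98*l^2 + 0.44*l - 1.33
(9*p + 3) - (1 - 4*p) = 13*p + 2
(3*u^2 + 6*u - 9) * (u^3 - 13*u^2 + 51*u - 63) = 3*u^5 - 33*u^4 + 66*u^3 + 234*u^2 - 837*u + 567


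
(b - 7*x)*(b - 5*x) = b^2 - 12*b*x + 35*x^2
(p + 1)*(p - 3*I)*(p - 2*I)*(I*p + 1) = I*p^4 + 6*p^3 + I*p^3 + 6*p^2 - 11*I*p^2 - 6*p - 11*I*p - 6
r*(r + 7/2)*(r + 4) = r^3 + 15*r^2/2 + 14*r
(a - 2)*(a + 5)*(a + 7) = a^3 + 10*a^2 + 11*a - 70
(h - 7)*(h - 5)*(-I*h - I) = -I*h^3 + 11*I*h^2 - 23*I*h - 35*I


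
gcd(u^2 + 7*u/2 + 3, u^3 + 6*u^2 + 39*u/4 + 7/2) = u + 2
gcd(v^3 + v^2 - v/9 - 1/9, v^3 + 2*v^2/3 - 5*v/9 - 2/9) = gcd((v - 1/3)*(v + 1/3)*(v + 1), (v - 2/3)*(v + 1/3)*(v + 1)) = v^2 + 4*v/3 + 1/3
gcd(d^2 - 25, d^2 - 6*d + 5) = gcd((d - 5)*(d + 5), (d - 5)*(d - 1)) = d - 5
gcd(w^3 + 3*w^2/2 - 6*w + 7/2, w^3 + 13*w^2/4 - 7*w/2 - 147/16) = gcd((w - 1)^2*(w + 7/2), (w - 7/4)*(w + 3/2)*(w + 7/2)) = w + 7/2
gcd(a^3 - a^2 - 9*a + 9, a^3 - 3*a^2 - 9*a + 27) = a^2 - 9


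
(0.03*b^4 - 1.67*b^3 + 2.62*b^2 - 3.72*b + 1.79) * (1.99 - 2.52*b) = -0.0756*b^5 + 4.2681*b^4 - 9.9257*b^3 + 14.5882*b^2 - 11.9136*b + 3.5621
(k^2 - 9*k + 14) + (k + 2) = k^2 - 8*k + 16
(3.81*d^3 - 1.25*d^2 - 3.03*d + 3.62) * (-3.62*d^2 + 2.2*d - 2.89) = -13.7922*d^5 + 12.907*d^4 - 2.7923*d^3 - 16.1579*d^2 + 16.7207*d - 10.4618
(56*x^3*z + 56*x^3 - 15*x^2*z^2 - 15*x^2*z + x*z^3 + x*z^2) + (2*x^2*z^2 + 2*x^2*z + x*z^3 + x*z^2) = 56*x^3*z + 56*x^3 - 13*x^2*z^2 - 13*x^2*z + 2*x*z^3 + 2*x*z^2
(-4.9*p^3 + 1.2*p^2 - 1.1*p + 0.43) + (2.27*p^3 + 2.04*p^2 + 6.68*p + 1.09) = -2.63*p^3 + 3.24*p^2 + 5.58*p + 1.52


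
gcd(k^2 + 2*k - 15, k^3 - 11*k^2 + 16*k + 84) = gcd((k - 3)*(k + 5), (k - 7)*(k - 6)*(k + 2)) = 1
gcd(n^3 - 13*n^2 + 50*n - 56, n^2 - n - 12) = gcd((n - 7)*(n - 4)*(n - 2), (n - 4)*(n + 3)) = n - 4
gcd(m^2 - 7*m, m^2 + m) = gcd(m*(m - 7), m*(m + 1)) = m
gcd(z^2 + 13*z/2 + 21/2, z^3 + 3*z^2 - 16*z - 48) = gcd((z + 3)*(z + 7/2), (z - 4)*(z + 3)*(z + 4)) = z + 3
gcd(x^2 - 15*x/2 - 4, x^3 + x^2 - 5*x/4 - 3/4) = x + 1/2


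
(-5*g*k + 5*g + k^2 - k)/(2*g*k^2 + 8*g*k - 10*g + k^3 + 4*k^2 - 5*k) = (-5*g + k)/(2*g*k + 10*g + k^2 + 5*k)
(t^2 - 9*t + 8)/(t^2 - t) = (t - 8)/t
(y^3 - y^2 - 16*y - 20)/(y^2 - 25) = (y^2 + 4*y + 4)/(y + 5)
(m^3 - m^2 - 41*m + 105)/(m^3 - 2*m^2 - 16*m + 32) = (m^3 - m^2 - 41*m + 105)/(m^3 - 2*m^2 - 16*m + 32)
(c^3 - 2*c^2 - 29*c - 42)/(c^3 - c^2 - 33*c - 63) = (c + 2)/(c + 3)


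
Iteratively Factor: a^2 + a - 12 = (a - 3)*(a + 4)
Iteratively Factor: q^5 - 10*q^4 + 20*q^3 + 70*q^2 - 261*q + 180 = (q - 3)*(q^4 - 7*q^3 - q^2 + 67*q - 60) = (q - 3)*(q - 1)*(q^3 - 6*q^2 - 7*q + 60) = (q - 3)*(q - 1)*(q + 3)*(q^2 - 9*q + 20) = (q - 5)*(q - 3)*(q - 1)*(q + 3)*(q - 4)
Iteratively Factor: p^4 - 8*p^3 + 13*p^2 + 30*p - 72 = (p + 2)*(p^3 - 10*p^2 + 33*p - 36) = (p - 4)*(p + 2)*(p^2 - 6*p + 9) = (p - 4)*(p - 3)*(p + 2)*(p - 3)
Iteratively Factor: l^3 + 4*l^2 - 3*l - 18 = (l + 3)*(l^2 + l - 6) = (l + 3)^2*(l - 2)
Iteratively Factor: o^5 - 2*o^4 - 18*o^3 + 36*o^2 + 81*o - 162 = (o - 3)*(o^4 + o^3 - 15*o^2 - 9*o + 54) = (o - 3)*(o + 3)*(o^3 - 2*o^2 - 9*o + 18) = (o - 3)*(o + 3)^2*(o^2 - 5*o + 6) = (o - 3)*(o - 2)*(o + 3)^2*(o - 3)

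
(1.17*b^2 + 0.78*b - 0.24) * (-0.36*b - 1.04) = -0.4212*b^3 - 1.4976*b^2 - 0.7248*b + 0.2496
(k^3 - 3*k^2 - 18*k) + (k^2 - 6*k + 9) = k^3 - 2*k^2 - 24*k + 9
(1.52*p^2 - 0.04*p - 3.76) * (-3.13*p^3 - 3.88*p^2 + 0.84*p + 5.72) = -4.7576*p^5 - 5.7724*p^4 + 13.2008*p^3 + 23.2496*p^2 - 3.3872*p - 21.5072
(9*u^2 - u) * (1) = 9*u^2 - u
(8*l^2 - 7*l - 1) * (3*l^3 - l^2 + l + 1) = 24*l^5 - 29*l^4 + 12*l^3 + 2*l^2 - 8*l - 1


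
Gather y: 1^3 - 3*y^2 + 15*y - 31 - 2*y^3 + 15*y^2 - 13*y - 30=-2*y^3 + 12*y^2 + 2*y - 60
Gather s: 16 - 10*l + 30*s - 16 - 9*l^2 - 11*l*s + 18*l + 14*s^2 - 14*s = -9*l^2 + 8*l + 14*s^2 + s*(16 - 11*l)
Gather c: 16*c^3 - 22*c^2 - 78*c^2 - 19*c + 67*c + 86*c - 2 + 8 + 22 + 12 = 16*c^3 - 100*c^2 + 134*c + 40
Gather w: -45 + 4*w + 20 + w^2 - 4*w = w^2 - 25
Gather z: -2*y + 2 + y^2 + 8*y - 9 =y^2 + 6*y - 7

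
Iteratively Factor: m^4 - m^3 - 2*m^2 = (m + 1)*(m^3 - 2*m^2) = m*(m + 1)*(m^2 - 2*m) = m*(m - 2)*(m + 1)*(m)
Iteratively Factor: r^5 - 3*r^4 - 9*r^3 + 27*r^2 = (r - 3)*(r^4 - 9*r^2) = r*(r - 3)*(r^3 - 9*r) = r*(r - 3)*(r + 3)*(r^2 - 3*r) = r^2*(r - 3)*(r + 3)*(r - 3)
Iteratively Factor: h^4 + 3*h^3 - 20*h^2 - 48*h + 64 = (h - 4)*(h^3 + 7*h^2 + 8*h - 16) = (h - 4)*(h - 1)*(h^2 + 8*h + 16) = (h - 4)*(h - 1)*(h + 4)*(h + 4)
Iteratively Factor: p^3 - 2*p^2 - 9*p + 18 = (p - 2)*(p^2 - 9) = (p - 2)*(p + 3)*(p - 3)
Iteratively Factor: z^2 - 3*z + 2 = (z - 1)*(z - 2)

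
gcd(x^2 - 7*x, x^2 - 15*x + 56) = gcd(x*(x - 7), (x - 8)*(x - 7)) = x - 7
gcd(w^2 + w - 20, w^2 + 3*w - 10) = w + 5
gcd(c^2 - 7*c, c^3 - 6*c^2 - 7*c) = c^2 - 7*c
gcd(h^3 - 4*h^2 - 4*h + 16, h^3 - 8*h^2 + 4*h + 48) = h^2 - 2*h - 8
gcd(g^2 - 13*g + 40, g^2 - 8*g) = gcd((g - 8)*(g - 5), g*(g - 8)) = g - 8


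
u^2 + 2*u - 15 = (u - 3)*(u + 5)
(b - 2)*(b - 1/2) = b^2 - 5*b/2 + 1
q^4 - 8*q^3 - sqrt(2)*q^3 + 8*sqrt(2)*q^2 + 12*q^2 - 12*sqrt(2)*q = q*(q - 6)*(q - 2)*(q - sqrt(2))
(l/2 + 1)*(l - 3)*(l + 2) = l^3/2 + l^2/2 - 4*l - 6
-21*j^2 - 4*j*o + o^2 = (-7*j + o)*(3*j + o)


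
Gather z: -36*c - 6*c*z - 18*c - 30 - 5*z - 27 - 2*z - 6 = -54*c + z*(-6*c - 7) - 63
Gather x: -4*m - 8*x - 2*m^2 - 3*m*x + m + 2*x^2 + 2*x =-2*m^2 - 3*m + 2*x^2 + x*(-3*m - 6)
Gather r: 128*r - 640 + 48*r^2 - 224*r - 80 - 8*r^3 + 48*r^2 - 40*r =-8*r^3 + 96*r^2 - 136*r - 720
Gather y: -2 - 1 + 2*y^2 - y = 2*y^2 - y - 3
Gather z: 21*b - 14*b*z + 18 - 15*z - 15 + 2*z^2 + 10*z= 21*b + 2*z^2 + z*(-14*b - 5) + 3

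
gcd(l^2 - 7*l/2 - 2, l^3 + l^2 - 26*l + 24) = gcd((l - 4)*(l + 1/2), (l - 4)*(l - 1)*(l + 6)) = l - 4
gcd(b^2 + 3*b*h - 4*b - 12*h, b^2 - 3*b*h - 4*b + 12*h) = b - 4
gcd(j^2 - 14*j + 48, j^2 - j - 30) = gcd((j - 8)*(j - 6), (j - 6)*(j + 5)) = j - 6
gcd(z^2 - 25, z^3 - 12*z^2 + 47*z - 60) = z - 5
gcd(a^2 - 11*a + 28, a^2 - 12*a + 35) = a - 7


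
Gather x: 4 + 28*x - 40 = 28*x - 36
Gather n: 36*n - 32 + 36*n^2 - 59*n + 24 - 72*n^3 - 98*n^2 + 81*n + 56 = -72*n^3 - 62*n^2 + 58*n + 48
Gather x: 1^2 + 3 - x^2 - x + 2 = -x^2 - x + 6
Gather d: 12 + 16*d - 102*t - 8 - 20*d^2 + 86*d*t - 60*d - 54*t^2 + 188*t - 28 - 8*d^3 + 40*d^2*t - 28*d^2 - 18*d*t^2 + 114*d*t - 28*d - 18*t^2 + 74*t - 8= -8*d^3 + d^2*(40*t - 48) + d*(-18*t^2 + 200*t - 72) - 72*t^2 + 160*t - 32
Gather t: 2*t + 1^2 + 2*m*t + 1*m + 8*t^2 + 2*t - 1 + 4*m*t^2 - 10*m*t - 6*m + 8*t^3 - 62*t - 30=-5*m + 8*t^3 + t^2*(4*m + 8) + t*(-8*m - 58) - 30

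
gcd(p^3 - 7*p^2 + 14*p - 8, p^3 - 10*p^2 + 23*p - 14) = p^2 - 3*p + 2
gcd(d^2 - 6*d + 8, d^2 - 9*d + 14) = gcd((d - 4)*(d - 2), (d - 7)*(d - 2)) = d - 2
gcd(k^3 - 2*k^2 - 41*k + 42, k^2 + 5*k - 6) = k^2 + 5*k - 6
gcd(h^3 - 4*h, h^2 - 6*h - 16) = h + 2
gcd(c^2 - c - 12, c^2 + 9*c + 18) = c + 3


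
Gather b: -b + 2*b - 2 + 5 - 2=b + 1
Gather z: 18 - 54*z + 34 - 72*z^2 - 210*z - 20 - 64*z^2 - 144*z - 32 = -136*z^2 - 408*z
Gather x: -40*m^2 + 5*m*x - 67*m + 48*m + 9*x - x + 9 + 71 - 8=-40*m^2 - 19*m + x*(5*m + 8) + 72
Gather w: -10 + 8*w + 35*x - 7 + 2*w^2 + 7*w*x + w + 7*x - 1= 2*w^2 + w*(7*x + 9) + 42*x - 18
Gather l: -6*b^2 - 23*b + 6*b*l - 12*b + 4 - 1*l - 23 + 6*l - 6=-6*b^2 - 35*b + l*(6*b + 5) - 25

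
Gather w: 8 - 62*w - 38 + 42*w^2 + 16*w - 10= 42*w^2 - 46*w - 40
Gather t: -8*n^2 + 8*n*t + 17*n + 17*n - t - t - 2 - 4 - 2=-8*n^2 + 34*n + t*(8*n - 2) - 8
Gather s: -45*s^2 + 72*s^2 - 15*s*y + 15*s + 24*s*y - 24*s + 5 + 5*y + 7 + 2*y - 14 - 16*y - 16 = 27*s^2 + s*(9*y - 9) - 9*y - 18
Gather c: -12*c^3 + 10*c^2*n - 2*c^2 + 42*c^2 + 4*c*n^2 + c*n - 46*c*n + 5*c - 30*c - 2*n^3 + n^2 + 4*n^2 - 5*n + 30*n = -12*c^3 + c^2*(10*n + 40) + c*(4*n^2 - 45*n - 25) - 2*n^3 + 5*n^2 + 25*n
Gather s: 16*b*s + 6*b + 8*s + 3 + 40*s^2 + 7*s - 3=6*b + 40*s^2 + s*(16*b + 15)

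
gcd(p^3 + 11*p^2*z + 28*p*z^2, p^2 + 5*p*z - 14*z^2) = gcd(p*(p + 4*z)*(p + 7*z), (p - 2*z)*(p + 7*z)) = p + 7*z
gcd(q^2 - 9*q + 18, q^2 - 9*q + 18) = q^2 - 9*q + 18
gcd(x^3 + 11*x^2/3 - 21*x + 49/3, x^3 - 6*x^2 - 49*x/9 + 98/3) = x - 7/3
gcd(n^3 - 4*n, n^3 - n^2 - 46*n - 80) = n + 2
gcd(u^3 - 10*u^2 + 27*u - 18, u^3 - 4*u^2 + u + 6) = u - 3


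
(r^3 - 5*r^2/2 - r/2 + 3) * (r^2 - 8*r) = r^5 - 21*r^4/2 + 39*r^3/2 + 7*r^2 - 24*r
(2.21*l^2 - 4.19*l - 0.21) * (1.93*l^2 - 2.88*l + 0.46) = 4.2653*l^4 - 14.4515*l^3 + 12.6785*l^2 - 1.3226*l - 0.0966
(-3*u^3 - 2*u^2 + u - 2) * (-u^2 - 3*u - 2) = 3*u^5 + 11*u^4 + 11*u^3 + 3*u^2 + 4*u + 4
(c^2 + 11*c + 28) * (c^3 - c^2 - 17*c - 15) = c^5 + 10*c^4 - 230*c^2 - 641*c - 420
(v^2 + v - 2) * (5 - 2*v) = -2*v^3 + 3*v^2 + 9*v - 10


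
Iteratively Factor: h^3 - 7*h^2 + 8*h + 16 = (h - 4)*(h^2 - 3*h - 4) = (h - 4)^2*(h + 1)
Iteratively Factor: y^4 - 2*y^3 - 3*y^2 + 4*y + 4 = (y + 1)*(y^3 - 3*y^2 + 4) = (y - 2)*(y + 1)*(y^2 - y - 2) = (y - 2)*(y + 1)^2*(y - 2)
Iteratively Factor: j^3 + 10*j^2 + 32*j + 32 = (j + 4)*(j^2 + 6*j + 8) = (j + 4)^2*(j + 2)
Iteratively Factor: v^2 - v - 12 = (v + 3)*(v - 4)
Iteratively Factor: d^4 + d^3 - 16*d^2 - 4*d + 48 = (d + 2)*(d^3 - d^2 - 14*d + 24) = (d + 2)*(d + 4)*(d^2 - 5*d + 6) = (d - 2)*(d + 2)*(d + 4)*(d - 3)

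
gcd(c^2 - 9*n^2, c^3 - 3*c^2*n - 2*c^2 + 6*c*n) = c - 3*n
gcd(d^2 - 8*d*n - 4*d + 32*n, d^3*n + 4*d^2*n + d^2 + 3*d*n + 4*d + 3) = 1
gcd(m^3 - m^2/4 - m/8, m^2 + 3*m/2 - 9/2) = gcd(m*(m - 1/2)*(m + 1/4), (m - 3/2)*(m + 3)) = 1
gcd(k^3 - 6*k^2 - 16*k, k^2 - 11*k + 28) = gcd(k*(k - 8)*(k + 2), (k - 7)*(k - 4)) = 1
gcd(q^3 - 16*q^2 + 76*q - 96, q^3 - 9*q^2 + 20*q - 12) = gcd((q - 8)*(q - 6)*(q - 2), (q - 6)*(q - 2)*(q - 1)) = q^2 - 8*q + 12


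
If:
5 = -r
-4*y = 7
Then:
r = -5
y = -7/4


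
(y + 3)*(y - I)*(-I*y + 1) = -I*y^3 - 3*I*y^2 - I*y - 3*I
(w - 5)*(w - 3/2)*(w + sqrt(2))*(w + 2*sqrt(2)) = w^4 - 13*w^3/2 + 3*sqrt(2)*w^3 - 39*sqrt(2)*w^2/2 + 23*w^2/2 - 26*w + 45*sqrt(2)*w/2 + 30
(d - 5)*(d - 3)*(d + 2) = d^3 - 6*d^2 - d + 30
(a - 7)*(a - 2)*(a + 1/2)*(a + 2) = a^4 - 13*a^3/2 - 15*a^2/2 + 26*a + 14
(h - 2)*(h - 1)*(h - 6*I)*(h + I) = h^4 - 3*h^3 - 5*I*h^3 + 8*h^2 + 15*I*h^2 - 18*h - 10*I*h + 12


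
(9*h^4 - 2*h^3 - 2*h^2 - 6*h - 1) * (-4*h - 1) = -36*h^5 - h^4 + 10*h^3 + 26*h^2 + 10*h + 1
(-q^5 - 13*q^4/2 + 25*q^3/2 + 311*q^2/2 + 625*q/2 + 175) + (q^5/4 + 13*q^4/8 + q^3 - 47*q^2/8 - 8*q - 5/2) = -3*q^5/4 - 39*q^4/8 + 27*q^3/2 + 1197*q^2/8 + 609*q/2 + 345/2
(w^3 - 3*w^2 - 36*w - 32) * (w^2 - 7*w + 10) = w^5 - 10*w^4 - 5*w^3 + 190*w^2 - 136*w - 320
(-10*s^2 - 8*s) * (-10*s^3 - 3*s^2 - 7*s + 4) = 100*s^5 + 110*s^4 + 94*s^3 + 16*s^2 - 32*s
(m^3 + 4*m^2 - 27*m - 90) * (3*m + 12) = 3*m^4 + 24*m^3 - 33*m^2 - 594*m - 1080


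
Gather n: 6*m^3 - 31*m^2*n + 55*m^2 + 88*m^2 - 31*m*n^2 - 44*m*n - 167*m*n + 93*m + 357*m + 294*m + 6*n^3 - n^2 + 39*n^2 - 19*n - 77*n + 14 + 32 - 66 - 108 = 6*m^3 + 143*m^2 + 744*m + 6*n^3 + n^2*(38 - 31*m) + n*(-31*m^2 - 211*m - 96) - 128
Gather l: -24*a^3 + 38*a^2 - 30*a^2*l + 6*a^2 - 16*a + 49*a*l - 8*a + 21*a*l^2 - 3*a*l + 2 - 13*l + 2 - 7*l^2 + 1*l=-24*a^3 + 44*a^2 - 24*a + l^2*(21*a - 7) + l*(-30*a^2 + 46*a - 12) + 4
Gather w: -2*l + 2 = 2 - 2*l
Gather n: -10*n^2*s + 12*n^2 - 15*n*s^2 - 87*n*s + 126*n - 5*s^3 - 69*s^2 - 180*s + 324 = n^2*(12 - 10*s) + n*(-15*s^2 - 87*s + 126) - 5*s^3 - 69*s^2 - 180*s + 324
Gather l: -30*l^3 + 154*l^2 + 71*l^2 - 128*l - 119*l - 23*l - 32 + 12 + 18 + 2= -30*l^3 + 225*l^2 - 270*l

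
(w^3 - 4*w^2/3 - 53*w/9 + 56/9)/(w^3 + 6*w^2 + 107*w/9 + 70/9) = (3*w^2 - 11*w + 8)/(3*w^2 + 11*w + 10)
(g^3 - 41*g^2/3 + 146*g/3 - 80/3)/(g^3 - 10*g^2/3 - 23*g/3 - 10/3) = (3*g^2 - 26*g + 16)/(3*g^2 + 5*g + 2)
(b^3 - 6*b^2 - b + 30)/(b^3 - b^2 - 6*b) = (b - 5)/b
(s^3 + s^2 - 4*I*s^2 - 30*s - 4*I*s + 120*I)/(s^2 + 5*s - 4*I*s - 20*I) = (s^2 + s - 30)/(s + 5)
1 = 1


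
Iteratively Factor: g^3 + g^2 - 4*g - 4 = (g + 2)*(g^2 - g - 2) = (g - 2)*(g + 2)*(g + 1)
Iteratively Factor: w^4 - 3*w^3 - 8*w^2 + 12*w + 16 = (w + 1)*(w^3 - 4*w^2 - 4*w + 16) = (w - 4)*(w + 1)*(w^2 - 4) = (w - 4)*(w + 1)*(w + 2)*(w - 2)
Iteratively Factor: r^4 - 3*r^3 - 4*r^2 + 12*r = (r - 3)*(r^3 - 4*r) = r*(r - 3)*(r^2 - 4) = r*(r - 3)*(r + 2)*(r - 2)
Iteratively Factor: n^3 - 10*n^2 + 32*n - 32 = (n - 4)*(n^2 - 6*n + 8) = (n - 4)*(n - 2)*(n - 4)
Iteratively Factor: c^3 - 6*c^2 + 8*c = (c)*(c^2 - 6*c + 8) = c*(c - 4)*(c - 2)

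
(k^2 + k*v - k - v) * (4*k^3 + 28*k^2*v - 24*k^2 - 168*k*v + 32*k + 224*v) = 4*k^5 + 32*k^4*v - 28*k^4 + 28*k^3*v^2 - 224*k^3*v + 56*k^3 - 196*k^2*v^2 + 448*k^2*v - 32*k^2 + 392*k*v^2 - 256*k*v - 224*v^2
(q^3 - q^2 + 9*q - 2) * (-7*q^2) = -7*q^5 + 7*q^4 - 63*q^3 + 14*q^2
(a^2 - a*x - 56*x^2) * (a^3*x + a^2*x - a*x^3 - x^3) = a^5*x - a^4*x^2 + a^4*x - 57*a^3*x^3 - a^3*x^2 + a^2*x^4 - 57*a^2*x^3 + 56*a*x^5 + a*x^4 + 56*x^5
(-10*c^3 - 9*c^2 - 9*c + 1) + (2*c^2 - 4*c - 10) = -10*c^3 - 7*c^2 - 13*c - 9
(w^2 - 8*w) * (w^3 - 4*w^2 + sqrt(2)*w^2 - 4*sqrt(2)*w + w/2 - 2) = w^5 - 12*w^4 + sqrt(2)*w^4 - 12*sqrt(2)*w^3 + 65*w^3/2 - 6*w^2 + 32*sqrt(2)*w^2 + 16*w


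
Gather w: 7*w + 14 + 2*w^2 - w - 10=2*w^2 + 6*w + 4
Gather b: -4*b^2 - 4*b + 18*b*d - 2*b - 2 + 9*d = -4*b^2 + b*(18*d - 6) + 9*d - 2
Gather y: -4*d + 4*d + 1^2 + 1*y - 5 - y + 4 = 0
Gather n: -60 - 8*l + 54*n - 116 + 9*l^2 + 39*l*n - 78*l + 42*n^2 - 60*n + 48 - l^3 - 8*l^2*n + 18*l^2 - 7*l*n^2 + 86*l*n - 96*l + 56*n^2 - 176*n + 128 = -l^3 + 27*l^2 - 182*l + n^2*(98 - 7*l) + n*(-8*l^2 + 125*l - 182)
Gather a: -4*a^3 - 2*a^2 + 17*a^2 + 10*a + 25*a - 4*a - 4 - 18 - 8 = -4*a^3 + 15*a^2 + 31*a - 30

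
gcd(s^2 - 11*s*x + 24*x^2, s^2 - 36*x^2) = 1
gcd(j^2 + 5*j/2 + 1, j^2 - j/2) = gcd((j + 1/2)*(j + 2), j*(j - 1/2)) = 1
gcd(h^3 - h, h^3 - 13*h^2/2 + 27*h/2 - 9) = 1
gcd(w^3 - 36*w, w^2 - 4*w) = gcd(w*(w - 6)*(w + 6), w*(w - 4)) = w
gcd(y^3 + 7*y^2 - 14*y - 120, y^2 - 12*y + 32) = y - 4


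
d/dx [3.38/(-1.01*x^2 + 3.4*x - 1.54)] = (6.8276*x - 11.492)/(1.01*x^2 - 3.4*x + 1.54)^2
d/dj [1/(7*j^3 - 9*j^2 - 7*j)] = (-21*j^2 + 18*j + 7)/(j^2*(-7*j^2 + 9*j + 7)^2)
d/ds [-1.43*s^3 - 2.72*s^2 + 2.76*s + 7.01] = -4.29*s^2 - 5.44*s + 2.76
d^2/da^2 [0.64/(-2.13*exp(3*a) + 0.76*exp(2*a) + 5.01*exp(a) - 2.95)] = (-0.64*(-12.78*exp(2*a) + 3.04*exp(a) + 10.02)*(-6.39*exp(2*a) + 1.52*exp(a) + 5.01)*exp(a) + (12.2688*exp(2*a) - 1.9456*exp(a) - 3.2064)*(2.13*exp(3*a) - 0.76*exp(2*a) - 5.01*exp(a) + 2.95))*exp(a)/(2.13*exp(3*a) - 0.76*exp(2*a) - 5.01*exp(a) + 2.95)^3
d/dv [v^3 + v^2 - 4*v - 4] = 3*v^2 + 2*v - 4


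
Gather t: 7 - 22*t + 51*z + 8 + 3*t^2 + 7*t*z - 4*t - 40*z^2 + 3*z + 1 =3*t^2 + t*(7*z - 26) - 40*z^2 + 54*z + 16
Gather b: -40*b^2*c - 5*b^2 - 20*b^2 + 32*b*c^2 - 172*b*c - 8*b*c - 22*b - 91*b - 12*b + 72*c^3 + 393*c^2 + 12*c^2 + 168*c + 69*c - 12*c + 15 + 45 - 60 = b^2*(-40*c - 25) + b*(32*c^2 - 180*c - 125) + 72*c^3 + 405*c^2 + 225*c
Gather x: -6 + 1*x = x - 6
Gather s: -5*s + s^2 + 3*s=s^2 - 2*s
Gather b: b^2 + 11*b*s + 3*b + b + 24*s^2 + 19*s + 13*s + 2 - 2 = b^2 + b*(11*s + 4) + 24*s^2 + 32*s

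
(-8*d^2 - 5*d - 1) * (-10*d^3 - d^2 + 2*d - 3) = 80*d^5 + 58*d^4 - d^3 + 15*d^2 + 13*d + 3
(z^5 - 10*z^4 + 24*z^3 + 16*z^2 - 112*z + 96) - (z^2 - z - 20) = z^5 - 10*z^4 + 24*z^3 + 15*z^2 - 111*z + 116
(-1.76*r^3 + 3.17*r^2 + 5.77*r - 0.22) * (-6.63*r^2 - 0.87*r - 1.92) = 11.6688*r^5 - 19.4859*r^4 - 37.6338*r^3 - 9.6477*r^2 - 10.887*r + 0.4224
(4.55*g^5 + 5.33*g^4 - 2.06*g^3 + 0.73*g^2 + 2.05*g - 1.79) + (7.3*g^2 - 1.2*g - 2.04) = 4.55*g^5 + 5.33*g^4 - 2.06*g^3 + 8.03*g^2 + 0.85*g - 3.83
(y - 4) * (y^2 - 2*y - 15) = y^3 - 6*y^2 - 7*y + 60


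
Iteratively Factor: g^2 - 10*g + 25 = (g - 5)*(g - 5)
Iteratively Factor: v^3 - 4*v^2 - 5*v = (v + 1)*(v^2 - 5*v) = (v - 5)*(v + 1)*(v)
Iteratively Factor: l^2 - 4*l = (l)*(l - 4)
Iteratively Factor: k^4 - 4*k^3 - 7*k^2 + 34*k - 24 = (k - 2)*(k^3 - 2*k^2 - 11*k + 12) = (k - 2)*(k + 3)*(k^2 - 5*k + 4) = (k - 2)*(k - 1)*(k + 3)*(k - 4)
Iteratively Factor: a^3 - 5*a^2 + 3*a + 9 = (a - 3)*(a^2 - 2*a - 3) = (a - 3)^2*(a + 1)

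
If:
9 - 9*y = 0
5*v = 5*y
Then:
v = 1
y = 1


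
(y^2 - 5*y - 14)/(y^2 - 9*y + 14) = (y + 2)/(y - 2)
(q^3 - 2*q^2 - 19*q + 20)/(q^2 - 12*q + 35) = (q^2 + 3*q - 4)/(q - 7)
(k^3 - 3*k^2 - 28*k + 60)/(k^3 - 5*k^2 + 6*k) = (k^2 - k - 30)/(k*(k - 3))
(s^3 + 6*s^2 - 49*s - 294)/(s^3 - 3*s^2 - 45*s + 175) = (s^2 - s - 42)/(s^2 - 10*s + 25)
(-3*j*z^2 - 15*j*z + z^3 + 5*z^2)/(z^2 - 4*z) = (-3*j*z - 15*j + z^2 + 5*z)/(z - 4)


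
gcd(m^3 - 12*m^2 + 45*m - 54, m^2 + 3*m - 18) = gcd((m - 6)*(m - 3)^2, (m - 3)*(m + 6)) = m - 3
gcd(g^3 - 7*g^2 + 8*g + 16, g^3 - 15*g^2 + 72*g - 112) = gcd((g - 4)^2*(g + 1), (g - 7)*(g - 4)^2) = g^2 - 8*g + 16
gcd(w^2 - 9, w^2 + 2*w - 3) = w + 3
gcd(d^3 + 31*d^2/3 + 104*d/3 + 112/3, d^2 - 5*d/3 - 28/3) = d + 7/3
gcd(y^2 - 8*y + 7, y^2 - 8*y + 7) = y^2 - 8*y + 7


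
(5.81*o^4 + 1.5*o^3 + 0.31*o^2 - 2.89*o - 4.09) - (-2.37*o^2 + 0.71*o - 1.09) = 5.81*o^4 + 1.5*o^3 + 2.68*o^2 - 3.6*o - 3.0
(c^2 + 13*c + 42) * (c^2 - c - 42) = c^4 + 12*c^3 - 13*c^2 - 588*c - 1764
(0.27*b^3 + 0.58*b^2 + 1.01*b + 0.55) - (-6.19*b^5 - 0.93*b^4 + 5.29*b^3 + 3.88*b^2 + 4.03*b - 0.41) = 6.19*b^5 + 0.93*b^4 - 5.02*b^3 - 3.3*b^2 - 3.02*b + 0.96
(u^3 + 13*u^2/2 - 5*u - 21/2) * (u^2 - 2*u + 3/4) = u^5 + 9*u^4/2 - 69*u^3/4 + 35*u^2/8 + 69*u/4 - 63/8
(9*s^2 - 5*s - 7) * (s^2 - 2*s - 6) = 9*s^4 - 23*s^3 - 51*s^2 + 44*s + 42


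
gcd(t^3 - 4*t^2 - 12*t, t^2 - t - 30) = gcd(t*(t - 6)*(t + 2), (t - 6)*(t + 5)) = t - 6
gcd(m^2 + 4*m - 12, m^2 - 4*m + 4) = m - 2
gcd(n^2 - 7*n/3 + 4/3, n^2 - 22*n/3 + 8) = n - 4/3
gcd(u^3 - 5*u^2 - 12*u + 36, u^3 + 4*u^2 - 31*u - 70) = 1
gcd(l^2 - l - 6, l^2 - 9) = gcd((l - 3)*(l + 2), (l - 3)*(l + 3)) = l - 3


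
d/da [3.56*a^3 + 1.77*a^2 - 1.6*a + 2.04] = 10.68*a^2 + 3.54*a - 1.6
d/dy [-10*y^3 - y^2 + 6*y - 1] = -30*y^2 - 2*y + 6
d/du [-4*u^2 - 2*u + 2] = -8*u - 2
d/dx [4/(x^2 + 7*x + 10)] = 4*(-2*x - 7)/(x^2 + 7*x + 10)^2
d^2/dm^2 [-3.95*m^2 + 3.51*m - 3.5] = -7.90000000000000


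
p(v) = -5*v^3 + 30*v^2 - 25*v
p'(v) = -15*v^2 + 60*v - 25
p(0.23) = -4.22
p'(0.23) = -11.99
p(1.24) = 5.59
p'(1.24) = 26.34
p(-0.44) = 17.23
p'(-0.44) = -54.30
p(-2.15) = 242.12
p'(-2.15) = -223.34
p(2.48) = 46.25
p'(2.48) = 31.54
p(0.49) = -5.64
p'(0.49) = 0.80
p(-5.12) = 1585.52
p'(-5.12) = -725.42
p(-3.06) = 500.67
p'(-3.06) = -349.05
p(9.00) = -1440.00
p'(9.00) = -700.00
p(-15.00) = 24000.00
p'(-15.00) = -4300.00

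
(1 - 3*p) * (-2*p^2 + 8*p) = 6*p^3 - 26*p^2 + 8*p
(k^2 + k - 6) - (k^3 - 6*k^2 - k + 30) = -k^3 + 7*k^2 + 2*k - 36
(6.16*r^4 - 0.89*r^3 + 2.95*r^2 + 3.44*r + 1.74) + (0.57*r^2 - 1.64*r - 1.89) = 6.16*r^4 - 0.89*r^3 + 3.52*r^2 + 1.8*r - 0.15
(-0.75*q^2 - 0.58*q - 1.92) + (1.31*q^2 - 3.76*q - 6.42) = 0.56*q^2 - 4.34*q - 8.34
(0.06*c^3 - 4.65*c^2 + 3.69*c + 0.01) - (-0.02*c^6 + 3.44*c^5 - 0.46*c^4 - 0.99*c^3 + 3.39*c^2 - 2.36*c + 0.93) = 0.02*c^6 - 3.44*c^5 + 0.46*c^4 + 1.05*c^3 - 8.04*c^2 + 6.05*c - 0.92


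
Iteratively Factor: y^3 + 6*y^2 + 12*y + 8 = (y + 2)*(y^2 + 4*y + 4) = (y + 2)^2*(y + 2)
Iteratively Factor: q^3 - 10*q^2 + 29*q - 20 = (q - 1)*(q^2 - 9*q + 20) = (q - 5)*(q - 1)*(q - 4)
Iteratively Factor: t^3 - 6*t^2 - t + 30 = (t + 2)*(t^2 - 8*t + 15) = (t - 5)*(t + 2)*(t - 3)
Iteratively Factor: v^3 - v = (v - 1)*(v^2 + v) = (v - 1)*(v + 1)*(v)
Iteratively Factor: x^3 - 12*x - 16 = (x + 2)*(x^2 - 2*x - 8) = (x - 4)*(x + 2)*(x + 2)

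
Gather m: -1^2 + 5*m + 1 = 5*m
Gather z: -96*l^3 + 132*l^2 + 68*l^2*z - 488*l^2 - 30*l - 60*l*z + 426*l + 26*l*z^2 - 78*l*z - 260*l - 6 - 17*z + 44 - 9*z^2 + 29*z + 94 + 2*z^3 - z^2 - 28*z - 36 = -96*l^3 - 356*l^2 + 136*l + 2*z^3 + z^2*(26*l - 10) + z*(68*l^2 - 138*l - 16) + 96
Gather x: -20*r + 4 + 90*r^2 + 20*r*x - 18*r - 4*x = 90*r^2 - 38*r + x*(20*r - 4) + 4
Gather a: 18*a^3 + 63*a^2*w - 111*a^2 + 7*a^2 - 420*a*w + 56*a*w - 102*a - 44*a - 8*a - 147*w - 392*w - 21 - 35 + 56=18*a^3 + a^2*(63*w - 104) + a*(-364*w - 154) - 539*w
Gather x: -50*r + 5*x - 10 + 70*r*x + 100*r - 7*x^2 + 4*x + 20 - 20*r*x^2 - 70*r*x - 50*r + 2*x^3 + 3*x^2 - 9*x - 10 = 2*x^3 + x^2*(-20*r - 4)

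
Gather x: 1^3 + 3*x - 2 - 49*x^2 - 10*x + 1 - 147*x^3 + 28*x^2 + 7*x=-147*x^3 - 21*x^2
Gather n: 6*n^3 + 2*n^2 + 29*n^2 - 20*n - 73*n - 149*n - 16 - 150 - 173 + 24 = 6*n^3 + 31*n^2 - 242*n - 315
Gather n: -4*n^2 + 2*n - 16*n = -4*n^2 - 14*n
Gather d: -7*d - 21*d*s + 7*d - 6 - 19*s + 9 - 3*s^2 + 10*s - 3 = -21*d*s - 3*s^2 - 9*s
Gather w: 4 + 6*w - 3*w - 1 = 3*w + 3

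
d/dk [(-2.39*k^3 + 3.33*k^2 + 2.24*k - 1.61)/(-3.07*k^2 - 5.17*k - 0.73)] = (7.3373*k^4 + 24.7126*k^3 - 5.1052*k^2 - 14.7472*k - 9.9589)/(9.4249*k^4 + 31.7438*k^3 + 31.2111*k^2 + 7.5482*k + 0.5329)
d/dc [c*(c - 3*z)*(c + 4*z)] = 3*c^2 + 2*c*z - 12*z^2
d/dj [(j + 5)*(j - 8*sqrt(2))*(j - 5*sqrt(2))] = 3*j^2 - 26*sqrt(2)*j + 10*j - 65*sqrt(2) + 80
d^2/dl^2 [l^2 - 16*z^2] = 2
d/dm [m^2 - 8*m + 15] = 2*m - 8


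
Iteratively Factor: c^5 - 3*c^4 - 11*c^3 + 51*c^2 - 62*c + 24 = (c - 2)*(c^4 - c^3 - 13*c^2 + 25*c - 12) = (c - 2)*(c - 1)*(c^3 - 13*c + 12) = (c - 2)*(c - 1)*(c + 4)*(c^2 - 4*c + 3) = (c - 2)*(c - 1)^2*(c + 4)*(c - 3)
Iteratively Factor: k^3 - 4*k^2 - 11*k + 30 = (k - 5)*(k^2 + k - 6) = (k - 5)*(k + 3)*(k - 2)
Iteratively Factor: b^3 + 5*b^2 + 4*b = (b + 4)*(b^2 + b) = (b + 1)*(b + 4)*(b)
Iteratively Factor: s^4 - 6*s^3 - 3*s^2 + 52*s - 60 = (s - 2)*(s^3 - 4*s^2 - 11*s + 30) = (s - 5)*(s - 2)*(s^2 + s - 6) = (s - 5)*(s - 2)*(s + 3)*(s - 2)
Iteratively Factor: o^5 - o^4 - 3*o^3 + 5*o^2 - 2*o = (o - 1)*(o^4 - 3*o^2 + 2*o) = o*(o - 1)*(o^3 - 3*o + 2) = o*(o - 1)^2*(o^2 + o - 2) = o*(o - 1)^3*(o + 2)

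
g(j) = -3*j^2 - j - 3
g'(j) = -6*j - 1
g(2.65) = -26.72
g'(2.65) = -16.90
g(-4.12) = -49.80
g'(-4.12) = 23.72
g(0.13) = -3.18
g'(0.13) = -1.78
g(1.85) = -15.12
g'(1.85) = -12.10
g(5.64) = -104.07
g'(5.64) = -34.84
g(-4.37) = -55.92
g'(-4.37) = 25.22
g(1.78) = -14.29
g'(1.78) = -11.68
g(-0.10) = -2.93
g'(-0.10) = -0.40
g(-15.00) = -663.00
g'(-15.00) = 89.00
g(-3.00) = -27.00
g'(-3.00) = 17.00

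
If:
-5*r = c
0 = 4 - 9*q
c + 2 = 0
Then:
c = -2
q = 4/9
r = 2/5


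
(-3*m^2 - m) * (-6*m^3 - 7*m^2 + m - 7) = 18*m^5 + 27*m^4 + 4*m^3 + 20*m^2 + 7*m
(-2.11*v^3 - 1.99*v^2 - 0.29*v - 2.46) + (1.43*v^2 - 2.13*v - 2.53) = -2.11*v^3 - 0.56*v^2 - 2.42*v - 4.99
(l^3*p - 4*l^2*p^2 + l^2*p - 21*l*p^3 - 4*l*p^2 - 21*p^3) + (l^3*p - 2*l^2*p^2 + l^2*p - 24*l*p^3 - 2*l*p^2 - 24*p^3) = 2*l^3*p - 6*l^2*p^2 + 2*l^2*p - 45*l*p^3 - 6*l*p^2 - 45*p^3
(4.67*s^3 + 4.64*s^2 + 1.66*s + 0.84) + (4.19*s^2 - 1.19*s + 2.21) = 4.67*s^3 + 8.83*s^2 + 0.47*s + 3.05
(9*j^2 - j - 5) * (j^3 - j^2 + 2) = 9*j^5 - 10*j^4 - 4*j^3 + 23*j^2 - 2*j - 10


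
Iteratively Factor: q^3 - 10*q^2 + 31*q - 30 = (q - 3)*(q^2 - 7*q + 10) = (q - 5)*(q - 3)*(q - 2)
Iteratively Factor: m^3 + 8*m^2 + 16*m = (m + 4)*(m^2 + 4*m) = m*(m + 4)*(m + 4)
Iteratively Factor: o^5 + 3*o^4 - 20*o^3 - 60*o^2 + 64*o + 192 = (o + 3)*(o^4 - 20*o^2 + 64) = (o - 2)*(o + 3)*(o^3 + 2*o^2 - 16*o - 32) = (o - 4)*(o - 2)*(o + 3)*(o^2 + 6*o + 8) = (o - 4)*(o - 2)*(o + 2)*(o + 3)*(o + 4)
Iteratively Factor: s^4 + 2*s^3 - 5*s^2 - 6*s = (s + 3)*(s^3 - s^2 - 2*s) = (s - 2)*(s + 3)*(s^2 + s) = (s - 2)*(s + 1)*(s + 3)*(s)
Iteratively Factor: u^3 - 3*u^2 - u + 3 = (u - 3)*(u^2 - 1) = (u - 3)*(u + 1)*(u - 1)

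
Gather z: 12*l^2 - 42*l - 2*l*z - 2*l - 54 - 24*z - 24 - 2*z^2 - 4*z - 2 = 12*l^2 - 44*l - 2*z^2 + z*(-2*l - 28) - 80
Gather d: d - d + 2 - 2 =0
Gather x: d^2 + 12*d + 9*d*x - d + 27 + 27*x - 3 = d^2 + 11*d + x*(9*d + 27) + 24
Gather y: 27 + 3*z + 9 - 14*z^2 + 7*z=-14*z^2 + 10*z + 36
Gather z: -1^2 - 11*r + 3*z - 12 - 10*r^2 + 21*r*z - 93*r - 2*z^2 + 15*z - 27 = -10*r^2 - 104*r - 2*z^2 + z*(21*r + 18) - 40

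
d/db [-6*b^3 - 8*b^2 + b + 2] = -18*b^2 - 16*b + 1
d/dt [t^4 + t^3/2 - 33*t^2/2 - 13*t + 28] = 4*t^3 + 3*t^2/2 - 33*t - 13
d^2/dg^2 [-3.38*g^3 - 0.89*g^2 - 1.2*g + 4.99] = -20.28*g - 1.78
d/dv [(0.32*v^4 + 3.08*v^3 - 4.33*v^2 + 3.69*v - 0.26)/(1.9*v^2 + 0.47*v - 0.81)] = (1.216*v^5 + 6.3032*v^4 + 1.8584*v^3 - 16.5305*v^2 + 8.0026*v - 2.8667)/(3.61*v^4 + 1.786*v^3 - 2.8571*v^2 - 0.7614*v + 0.6561)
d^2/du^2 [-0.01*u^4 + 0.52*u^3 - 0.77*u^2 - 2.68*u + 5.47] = -0.12*u^2 + 3.12*u - 1.54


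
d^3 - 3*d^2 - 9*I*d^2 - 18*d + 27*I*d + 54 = (d - 3)*(d - 6*I)*(d - 3*I)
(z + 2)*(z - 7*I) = z^2 + 2*z - 7*I*z - 14*I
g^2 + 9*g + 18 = (g + 3)*(g + 6)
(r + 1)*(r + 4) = r^2 + 5*r + 4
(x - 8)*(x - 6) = x^2 - 14*x + 48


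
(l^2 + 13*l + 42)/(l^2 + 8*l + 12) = (l + 7)/(l + 2)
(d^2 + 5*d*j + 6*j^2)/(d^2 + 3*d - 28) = (d^2 + 5*d*j + 6*j^2)/(d^2 + 3*d - 28)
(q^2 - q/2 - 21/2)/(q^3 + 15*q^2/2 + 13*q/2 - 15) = (2*q^2 - q - 21)/(2*q^3 + 15*q^2 + 13*q - 30)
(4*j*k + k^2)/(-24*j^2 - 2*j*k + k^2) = -k/(6*j - k)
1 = 1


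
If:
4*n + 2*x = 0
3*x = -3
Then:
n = 1/2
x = -1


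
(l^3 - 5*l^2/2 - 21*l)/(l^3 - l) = (l^2 - 5*l/2 - 21)/(l^2 - 1)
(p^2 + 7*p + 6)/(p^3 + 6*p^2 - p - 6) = 1/(p - 1)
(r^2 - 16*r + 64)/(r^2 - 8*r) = (r - 8)/r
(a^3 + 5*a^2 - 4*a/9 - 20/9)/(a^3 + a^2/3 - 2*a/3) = (3*a^2 + 17*a + 10)/(3*a*(a + 1))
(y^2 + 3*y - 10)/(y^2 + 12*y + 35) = (y - 2)/(y + 7)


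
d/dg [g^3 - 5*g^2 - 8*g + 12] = 3*g^2 - 10*g - 8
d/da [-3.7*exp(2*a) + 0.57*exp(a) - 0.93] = (0.57 - 7.4*exp(a))*exp(a)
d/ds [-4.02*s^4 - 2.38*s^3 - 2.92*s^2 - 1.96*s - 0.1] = -16.08*s^3 - 7.14*s^2 - 5.84*s - 1.96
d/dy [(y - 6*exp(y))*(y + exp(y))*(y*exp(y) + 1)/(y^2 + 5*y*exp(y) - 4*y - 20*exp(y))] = (-(y - 6*exp(y))*(y + exp(y))*(y*exp(y) + 1)*(5*y*exp(y) + 2*y - 15*exp(y) - 4) + ((y + 1)*(y - 6*exp(y))*(y + exp(y))*exp(y) + (y - 6*exp(y))*(y*exp(y) + 1)*(exp(y) + 1) - (y + exp(y))*(y*exp(y) + 1)*(6*exp(y) - 1))*(y^2 + 5*y*exp(y) - 4*y - 20*exp(y)))/(y^2 + 5*y*exp(y) - 4*y - 20*exp(y))^2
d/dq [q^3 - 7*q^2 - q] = 3*q^2 - 14*q - 1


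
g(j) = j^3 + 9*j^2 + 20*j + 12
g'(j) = 3*j^2 + 18*j + 20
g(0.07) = 13.44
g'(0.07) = 21.27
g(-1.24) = -0.87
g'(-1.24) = 2.29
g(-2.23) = 1.07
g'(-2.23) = -5.22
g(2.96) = 175.99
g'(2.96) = 99.56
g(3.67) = 256.05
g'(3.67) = 126.47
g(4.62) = 395.11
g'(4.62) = 167.19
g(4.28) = 340.87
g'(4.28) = 152.00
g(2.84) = 164.30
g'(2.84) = 95.32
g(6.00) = 672.00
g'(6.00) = 236.00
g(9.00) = 1650.00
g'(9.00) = 425.00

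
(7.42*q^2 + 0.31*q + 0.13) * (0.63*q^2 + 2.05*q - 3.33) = 4.6746*q^4 + 15.4063*q^3 - 23.9912*q^2 - 0.7658*q - 0.4329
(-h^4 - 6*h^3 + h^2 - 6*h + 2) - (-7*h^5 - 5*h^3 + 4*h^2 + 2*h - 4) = 7*h^5 - h^4 - h^3 - 3*h^2 - 8*h + 6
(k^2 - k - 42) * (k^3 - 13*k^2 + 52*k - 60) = k^5 - 14*k^4 + 23*k^3 + 434*k^2 - 2124*k + 2520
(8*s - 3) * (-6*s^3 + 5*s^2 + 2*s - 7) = -48*s^4 + 58*s^3 + s^2 - 62*s + 21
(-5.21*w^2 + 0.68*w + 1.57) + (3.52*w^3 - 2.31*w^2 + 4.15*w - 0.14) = 3.52*w^3 - 7.52*w^2 + 4.83*w + 1.43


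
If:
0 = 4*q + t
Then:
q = -t/4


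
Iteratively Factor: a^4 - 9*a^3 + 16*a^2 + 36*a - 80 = (a + 2)*(a^3 - 11*a^2 + 38*a - 40) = (a - 2)*(a + 2)*(a^2 - 9*a + 20) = (a - 4)*(a - 2)*(a + 2)*(a - 5)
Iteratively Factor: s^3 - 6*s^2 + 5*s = (s - 5)*(s^2 - s) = (s - 5)*(s - 1)*(s)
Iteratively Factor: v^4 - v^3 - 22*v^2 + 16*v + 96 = (v + 2)*(v^3 - 3*v^2 - 16*v + 48) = (v - 4)*(v + 2)*(v^2 + v - 12) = (v - 4)*(v + 2)*(v + 4)*(v - 3)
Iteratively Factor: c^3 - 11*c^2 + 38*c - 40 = (c - 5)*(c^2 - 6*c + 8) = (c - 5)*(c - 2)*(c - 4)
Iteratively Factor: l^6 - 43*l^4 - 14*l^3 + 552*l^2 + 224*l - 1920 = (l + 3)*(l^5 - 3*l^4 - 34*l^3 + 88*l^2 + 288*l - 640) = (l - 4)*(l + 3)*(l^4 + l^3 - 30*l^2 - 32*l + 160) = (l - 4)*(l - 2)*(l + 3)*(l^3 + 3*l^2 - 24*l - 80) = (l - 4)*(l - 2)*(l + 3)*(l + 4)*(l^2 - l - 20) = (l - 5)*(l - 4)*(l - 2)*(l + 3)*(l + 4)*(l + 4)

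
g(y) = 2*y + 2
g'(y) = 2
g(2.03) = 6.06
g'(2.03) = 2.00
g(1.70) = 5.40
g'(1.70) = 2.00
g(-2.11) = -2.22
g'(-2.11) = 2.00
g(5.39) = 12.78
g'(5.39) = 2.00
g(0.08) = 2.16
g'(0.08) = 2.00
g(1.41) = 4.82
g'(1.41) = 2.00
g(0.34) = 2.68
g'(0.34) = 2.00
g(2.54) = 7.08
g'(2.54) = 2.00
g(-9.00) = -16.00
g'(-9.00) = 2.00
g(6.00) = 14.00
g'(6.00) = 2.00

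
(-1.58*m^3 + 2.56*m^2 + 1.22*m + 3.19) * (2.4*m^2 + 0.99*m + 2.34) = -3.792*m^5 + 4.5798*m^4 + 1.7652*m^3 + 14.8542*m^2 + 6.0129*m + 7.4646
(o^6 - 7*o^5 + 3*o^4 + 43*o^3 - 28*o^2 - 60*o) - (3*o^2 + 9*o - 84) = o^6 - 7*o^5 + 3*o^4 + 43*o^3 - 31*o^2 - 69*o + 84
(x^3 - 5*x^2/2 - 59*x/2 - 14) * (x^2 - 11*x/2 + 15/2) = x^5 - 8*x^4 - 33*x^3/4 + 259*x^2/2 - 577*x/4 - 105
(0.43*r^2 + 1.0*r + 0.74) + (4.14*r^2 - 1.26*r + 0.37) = 4.57*r^2 - 0.26*r + 1.11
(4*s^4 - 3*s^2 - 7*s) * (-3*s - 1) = -12*s^5 - 4*s^4 + 9*s^3 + 24*s^2 + 7*s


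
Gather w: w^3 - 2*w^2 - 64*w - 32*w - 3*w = w^3 - 2*w^2 - 99*w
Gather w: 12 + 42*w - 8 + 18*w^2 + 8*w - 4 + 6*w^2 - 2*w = 24*w^2 + 48*w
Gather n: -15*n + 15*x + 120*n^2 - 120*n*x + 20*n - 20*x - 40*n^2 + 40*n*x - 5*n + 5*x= 80*n^2 - 80*n*x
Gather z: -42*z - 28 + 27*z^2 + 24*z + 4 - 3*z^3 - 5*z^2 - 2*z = -3*z^3 + 22*z^2 - 20*z - 24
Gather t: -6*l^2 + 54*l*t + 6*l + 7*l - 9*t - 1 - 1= -6*l^2 + 13*l + t*(54*l - 9) - 2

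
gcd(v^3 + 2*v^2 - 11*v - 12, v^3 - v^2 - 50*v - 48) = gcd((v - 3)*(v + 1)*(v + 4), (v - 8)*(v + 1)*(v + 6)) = v + 1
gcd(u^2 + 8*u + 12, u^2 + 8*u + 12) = u^2 + 8*u + 12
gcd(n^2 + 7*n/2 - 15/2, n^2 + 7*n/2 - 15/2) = n^2 + 7*n/2 - 15/2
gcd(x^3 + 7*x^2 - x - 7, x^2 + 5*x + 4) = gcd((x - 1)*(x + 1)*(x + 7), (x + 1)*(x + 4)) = x + 1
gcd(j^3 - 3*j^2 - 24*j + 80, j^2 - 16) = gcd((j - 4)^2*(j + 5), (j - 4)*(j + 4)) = j - 4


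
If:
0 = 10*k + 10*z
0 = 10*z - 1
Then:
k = -1/10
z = 1/10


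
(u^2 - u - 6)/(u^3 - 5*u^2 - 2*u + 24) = 1/(u - 4)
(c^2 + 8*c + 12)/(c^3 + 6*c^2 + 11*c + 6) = (c + 6)/(c^2 + 4*c + 3)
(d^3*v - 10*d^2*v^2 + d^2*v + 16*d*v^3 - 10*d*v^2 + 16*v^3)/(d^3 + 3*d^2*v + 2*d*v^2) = v*(d^3 - 10*d^2*v + d^2 + 16*d*v^2 - 10*d*v + 16*v^2)/(d*(d^2 + 3*d*v + 2*v^2))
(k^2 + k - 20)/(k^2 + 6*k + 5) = (k - 4)/(k + 1)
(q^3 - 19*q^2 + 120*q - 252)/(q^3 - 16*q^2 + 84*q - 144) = (q - 7)/(q - 4)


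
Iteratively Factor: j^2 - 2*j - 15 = (j - 5)*(j + 3)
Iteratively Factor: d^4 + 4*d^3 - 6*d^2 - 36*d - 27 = (d - 3)*(d^3 + 7*d^2 + 15*d + 9) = (d - 3)*(d + 3)*(d^2 + 4*d + 3) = (d - 3)*(d + 3)^2*(d + 1)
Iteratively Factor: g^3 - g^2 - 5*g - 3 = (g + 1)*(g^2 - 2*g - 3) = (g + 1)^2*(g - 3)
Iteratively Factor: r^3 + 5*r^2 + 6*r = (r)*(r^2 + 5*r + 6) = r*(r + 3)*(r + 2)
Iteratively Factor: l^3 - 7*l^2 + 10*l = (l - 2)*(l^2 - 5*l) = (l - 5)*(l - 2)*(l)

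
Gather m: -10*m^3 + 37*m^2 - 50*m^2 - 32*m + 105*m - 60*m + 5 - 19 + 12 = -10*m^3 - 13*m^2 + 13*m - 2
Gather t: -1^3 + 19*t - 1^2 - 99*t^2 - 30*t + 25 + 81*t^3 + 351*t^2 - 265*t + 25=81*t^3 + 252*t^2 - 276*t + 48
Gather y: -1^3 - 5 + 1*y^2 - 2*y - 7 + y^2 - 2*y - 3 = 2*y^2 - 4*y - 16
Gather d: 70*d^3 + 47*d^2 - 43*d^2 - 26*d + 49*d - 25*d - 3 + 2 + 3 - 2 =70*d^3 + 4*d^2 - 2*d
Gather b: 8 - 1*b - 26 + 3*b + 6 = 2*b - 12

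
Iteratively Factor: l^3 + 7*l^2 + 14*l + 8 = (l + 4)*(l^2 + 3*l + 2) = (l + 1)*(l + 4)*(l + 2)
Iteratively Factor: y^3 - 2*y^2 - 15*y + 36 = (y - 3)*(y^2 + y - 12) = (y - 3)^2*(y + 4)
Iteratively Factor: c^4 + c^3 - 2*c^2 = (c + 2)*(c^3 - c^2) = (c - 1)*(c + 2)*(c^2) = c*(c - 1)*(c + 2)*(c)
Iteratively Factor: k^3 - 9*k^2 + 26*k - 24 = (k - 4)*(k^2 - 5*k + 6) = (k - 4)*(k - 2)*(k - 3)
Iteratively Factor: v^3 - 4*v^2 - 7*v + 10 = (v + 2)*(v^2 - 6*v + 5) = (v - 1)*(v + 2)*(v - 5)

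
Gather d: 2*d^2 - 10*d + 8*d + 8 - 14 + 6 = 2*d^2 - 2*d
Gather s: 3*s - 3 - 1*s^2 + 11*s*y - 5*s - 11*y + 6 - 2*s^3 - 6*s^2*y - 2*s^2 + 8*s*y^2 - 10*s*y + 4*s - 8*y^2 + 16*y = -2*s^3 + s^2*(-6*y - 3) + s*(8*y^2 + y + 2) - 8*y^2 + 5*y + 3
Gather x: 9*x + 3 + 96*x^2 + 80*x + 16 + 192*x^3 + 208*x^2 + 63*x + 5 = 192*x^3 + 304*x^2 + 152*x + 24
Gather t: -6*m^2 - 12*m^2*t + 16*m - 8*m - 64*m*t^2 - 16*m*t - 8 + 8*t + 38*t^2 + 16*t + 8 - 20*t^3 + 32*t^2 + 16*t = -6*m^2 + 8*m - 20*t^3 + t^2*(70 - 64*m) + t*(-12*m^2 - 16*m + 40)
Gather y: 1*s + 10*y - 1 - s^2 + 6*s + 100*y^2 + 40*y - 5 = -s^2 + 7*s + 100*y^2 + 50*y - 6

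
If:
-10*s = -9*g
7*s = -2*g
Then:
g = 0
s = 0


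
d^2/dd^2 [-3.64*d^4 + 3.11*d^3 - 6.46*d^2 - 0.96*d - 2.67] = -43.68*d^2 + 18.66*d - 12.92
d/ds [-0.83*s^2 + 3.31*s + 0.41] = 3.31 - 1.66*s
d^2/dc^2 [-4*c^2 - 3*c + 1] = -8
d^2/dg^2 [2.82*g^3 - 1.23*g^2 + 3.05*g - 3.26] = 16.92*g - 2.46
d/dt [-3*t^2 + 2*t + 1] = 2 - 6*t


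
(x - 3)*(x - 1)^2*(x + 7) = x^4 + 2*x^3 - 28*x^2 + 46*x - 21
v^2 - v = v*(v - 1)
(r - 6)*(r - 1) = r^2 - 7*r + 6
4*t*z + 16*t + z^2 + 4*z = (4*t + z)*(z + 4)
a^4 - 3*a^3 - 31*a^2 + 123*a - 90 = (a - 5)*(a - 3)*(a - 1)*(a + 6)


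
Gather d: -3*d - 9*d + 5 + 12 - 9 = 8 - 12*d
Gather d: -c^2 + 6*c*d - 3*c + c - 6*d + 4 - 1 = -c^2 - 2*c + d*(6*c - 6) + 3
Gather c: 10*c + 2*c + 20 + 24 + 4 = 12*c + 48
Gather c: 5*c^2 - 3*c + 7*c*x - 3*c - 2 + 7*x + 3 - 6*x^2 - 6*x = 5*c^2 + c*(7*x - 6) - 6*x^2 + x + 1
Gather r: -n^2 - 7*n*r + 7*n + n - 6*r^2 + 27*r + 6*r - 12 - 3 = -n^2 + 8*n - 6*r^2 + r*(33 - 7*n) - 15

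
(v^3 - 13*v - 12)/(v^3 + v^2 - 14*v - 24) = (v + 1)/(v + 2)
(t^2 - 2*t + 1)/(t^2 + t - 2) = (t - 1)/(t + 2)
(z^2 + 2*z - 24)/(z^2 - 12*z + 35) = (z^2 + 2*z - 24)/(z^2 - 12*z + 35)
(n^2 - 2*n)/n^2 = (n - 2)/n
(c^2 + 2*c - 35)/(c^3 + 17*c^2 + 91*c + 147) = (c - 5)/(c^2 + 10*c + 21)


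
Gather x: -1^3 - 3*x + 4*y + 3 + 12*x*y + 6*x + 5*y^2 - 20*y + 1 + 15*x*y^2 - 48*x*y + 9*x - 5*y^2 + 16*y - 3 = x*(15*y^2 - 36*y + 12)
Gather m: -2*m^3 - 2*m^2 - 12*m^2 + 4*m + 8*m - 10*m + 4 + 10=-2*m^3 - 14*m^2 + 2*m + 14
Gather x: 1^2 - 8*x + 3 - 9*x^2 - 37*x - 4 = -9*x^2 - 45*x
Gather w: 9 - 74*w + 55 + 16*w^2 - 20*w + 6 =16*w^2 - 94*w + 70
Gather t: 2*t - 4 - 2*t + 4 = 0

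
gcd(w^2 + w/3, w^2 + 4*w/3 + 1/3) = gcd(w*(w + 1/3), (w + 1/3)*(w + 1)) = w + 1/3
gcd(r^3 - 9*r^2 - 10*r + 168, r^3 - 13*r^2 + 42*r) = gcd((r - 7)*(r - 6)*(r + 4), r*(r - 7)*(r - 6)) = r^2 - 13*r + 42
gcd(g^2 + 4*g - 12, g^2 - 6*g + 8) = g - 2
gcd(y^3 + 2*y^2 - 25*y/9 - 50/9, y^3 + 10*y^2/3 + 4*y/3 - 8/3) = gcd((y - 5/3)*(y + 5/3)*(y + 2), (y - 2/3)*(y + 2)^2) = y + 2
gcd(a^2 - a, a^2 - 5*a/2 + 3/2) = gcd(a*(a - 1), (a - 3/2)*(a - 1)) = a - 1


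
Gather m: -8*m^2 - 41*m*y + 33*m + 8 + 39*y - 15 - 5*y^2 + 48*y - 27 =-8*m^2 + m*(33 - 41*y) - 5*y^2 + 87*y - 34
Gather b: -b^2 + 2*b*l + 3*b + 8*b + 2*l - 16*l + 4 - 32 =-b^2 + b*(2*l + 11) - 14*l - 28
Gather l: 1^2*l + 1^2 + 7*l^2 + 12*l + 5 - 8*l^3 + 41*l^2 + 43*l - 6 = -8*l^3 + 48*l^2 + 56*l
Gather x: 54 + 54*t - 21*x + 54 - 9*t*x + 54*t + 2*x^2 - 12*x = 108*t + 2*x^2 + x*(-9*t - 33) + 108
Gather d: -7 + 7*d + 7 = 7*d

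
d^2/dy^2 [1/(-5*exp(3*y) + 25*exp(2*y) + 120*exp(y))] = (2*(-3*exp(2*y) + 10*exp(y) + 24)^2 + (-exp(2*y) + 5*exp(y) + 24)*(9*exp(2*y) - 20*exp(y) - 24))*exp(-y)/(5*(-exp(2*y) + 5*exp(y) + 24)^3)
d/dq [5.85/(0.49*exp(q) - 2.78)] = -2.8665*exp(q)/(0.49*exp(q) - 2.78)^2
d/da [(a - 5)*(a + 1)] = 2*a - 4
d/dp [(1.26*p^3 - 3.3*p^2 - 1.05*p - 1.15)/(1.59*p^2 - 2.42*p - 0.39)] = (2.0034*p^4 - 6.0984*p^3 + 8.1813*p^2 + 6.231*p - 2.3735)/(2.5281*p^4 - 7.6956*p^3 + 4.6162*p^2 + 1.8876*p + 0.1521)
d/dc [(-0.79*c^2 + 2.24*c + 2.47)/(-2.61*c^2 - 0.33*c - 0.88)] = (6.1071*c^2 + 14.2838*c - 1.1561)/(6.8121*c^4 + 1.7226*c^3 + 4.7025*c^2 + 0.5808*c + 0.7744)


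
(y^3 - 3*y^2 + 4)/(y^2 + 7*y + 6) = (y^2 - 4*y + 4)/(y + 6)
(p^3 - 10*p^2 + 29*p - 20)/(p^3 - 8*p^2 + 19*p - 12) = (p - 5)/(p - 3)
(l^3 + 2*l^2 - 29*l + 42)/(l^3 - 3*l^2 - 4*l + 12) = (l + 7)/(l + 2)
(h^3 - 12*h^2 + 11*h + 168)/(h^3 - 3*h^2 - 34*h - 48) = (h - 7)/(h + 2)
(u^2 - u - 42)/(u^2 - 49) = (u + 6)/(u + 7)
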